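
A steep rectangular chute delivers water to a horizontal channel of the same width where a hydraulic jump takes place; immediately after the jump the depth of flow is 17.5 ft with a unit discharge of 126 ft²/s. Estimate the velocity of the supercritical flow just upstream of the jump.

V₁ = 45.3 ft/s

V₂ = q/y₂ = 126/17.5 = 7.20 ft/s; Fr₂ = V₂/√(g·y₂) = 0.303.
Since the conjugate-depth ratio holds either way, y₁/y₂ = ½[√(1 + 8Fr₂²) − 1] = ½[√1.736 − 1] = 0.159.
y₁ = 0.159 × 17.5 = 2.78 ft.
V₁ = q/y₁ = 126/2.78 = 45.3 ft/s.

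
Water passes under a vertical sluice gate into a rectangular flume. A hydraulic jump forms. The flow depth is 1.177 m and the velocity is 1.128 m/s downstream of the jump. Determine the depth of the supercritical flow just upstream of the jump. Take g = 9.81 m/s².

Fr₂ = V₂/√(g·y₂) = 1.128/√(9.81×1.177) = 0.3320.
Applying the sequent-depth relation in reverse, y₁/y₂ = ½[√(1 + 8Fr₂²) − 1] = ½[√1.8816 − 1] = 0.1859.
y₁ = 0.1859 × 1.177 = 0.2187 m.

y₁ = 0.2187 m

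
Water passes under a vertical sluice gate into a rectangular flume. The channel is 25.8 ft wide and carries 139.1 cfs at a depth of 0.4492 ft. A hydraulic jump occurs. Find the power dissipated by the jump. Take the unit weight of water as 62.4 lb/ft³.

q = Q/b = 139.1/25.8 = 5.391 ft²/s; V₁ = q/y₁ = 12.00 ft/s. Fr₁ = V₁/√(g·y₁) = 3.156.
Bélanger equation: y₂/y₁ = ½[√(1 + 8Fr₁²) − 1] = ½[√80.676 − 1] = 3.991.
y₂ = 3.991 × 0.4492 = 1.793 ft.
V₂ = q/y₂ = 5.391/1.793 = 3.007 ft/s. E₁ = y₁ + V₁²/2g = 2.686 ft; E₂ = y₂ + V₂²/2g = 1.933 ft. ΔE = E₁ − E₂ = 0.7529 ft.
P = γ·Q·ΔE/550 = 62.4 × 139.1 × 0.7529 / 550 = 11.88 hp.

P = 11.88 hp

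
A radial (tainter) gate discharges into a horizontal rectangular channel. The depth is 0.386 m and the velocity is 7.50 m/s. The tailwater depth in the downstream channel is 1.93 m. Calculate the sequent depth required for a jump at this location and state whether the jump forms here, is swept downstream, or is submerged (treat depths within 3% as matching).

y₂ = 1.92 m; the jump forms here

Fr₁ = V₁/√(g·y₁) = 7.50/√(9.81×0.386) = 3.85.
By Bélanger, y₂/y₁ = ½[√(1 + 8Fr₁²) − 1] = ½[√119.8 − 1] = 4.97.
y₂ = 4.97 × 0.386 = 1.92 m.
Tailwater y_tw = 1.93 m: y_tw ≈ y₂, so the jump forms here.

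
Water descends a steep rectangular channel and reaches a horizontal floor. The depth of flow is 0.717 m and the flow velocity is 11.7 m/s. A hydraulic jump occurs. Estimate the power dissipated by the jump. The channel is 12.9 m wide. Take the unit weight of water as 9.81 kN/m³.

Fr₁ = V₁/√(g·y₁) = 11.7/√(9.81×0.717) = 4.41.
From the momentum equation for a rectangular channel, y₂/y₁ = ½[√(1 + 8Fr₁²) − 1] = ½[√156.7 − 1] = 5.76.
y₂ = 5.76 × 0.717 = 4.13 m.
q = V₁·y₁ = 11.7 × 0.717 = 8.39 m²/s. V₂ = q/y₂ = 8.39/4.13 = 2.03 m/s. E₁ = y₁ + V₁²/2g = 7.69 m; E₂ = y₂ + V₂²/2g = 4.34 m. ΔE = E₁ − E₂ = 3.35 m.
Q = q·b = 8.39 × 12.9 = 108 m³/s. P = γ·Q·ΔE = 9.81 × 108 × 3.35 = 3561 kW.

P = 3561 kW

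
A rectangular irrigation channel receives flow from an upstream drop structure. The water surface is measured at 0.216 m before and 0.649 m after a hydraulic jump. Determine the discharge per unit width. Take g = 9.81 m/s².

q = 0.771 m²/s

For a rectangular channel the momentum equation gives q² = ½·g·y₁·y₂·(y₁ + y₂) = ½×9.81×0.216×0.649×0.865 = 0.595.
q = √0.595 = 0.771 m²/s.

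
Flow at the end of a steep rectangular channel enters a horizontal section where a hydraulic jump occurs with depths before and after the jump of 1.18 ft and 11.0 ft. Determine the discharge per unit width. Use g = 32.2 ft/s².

For a rectangular channel the momentum equation gives q² = ½·g·y₁·y₂·(y₁ + y₂) = ½×32.2×1.18×11.0×12.2 = 2545.
q = √2545 = 50.5 ft²/s.

q = 50.5 ft²/s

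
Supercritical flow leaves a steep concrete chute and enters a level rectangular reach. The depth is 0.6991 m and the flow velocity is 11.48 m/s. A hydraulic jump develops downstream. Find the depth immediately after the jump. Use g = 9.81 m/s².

y₂ = 3.999 m

Fr₁ = V₁/√(g·y₁) = 11.48/√(9.81×0.6991) = 4.384.
Sequent-depth ratio: y₂/y₁ = ½[√(1 + 8Fr₁²) − 1] = ½[√154.73 − 1] = 5.720.
y₂ = 5.720 × 0.6991 = 3.999 m.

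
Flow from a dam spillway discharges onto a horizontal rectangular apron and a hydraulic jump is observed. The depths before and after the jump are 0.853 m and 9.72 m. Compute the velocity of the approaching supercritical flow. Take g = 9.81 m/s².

For a rectangular channel the momentum equation gives q² = ½·g·y₁·y₂·(y₁ + y₂) = ½×9.81×0.853×9.72×10.6 = 430.
q = √430 = 20.7 m²/s.
V₁ = q/y₁ = 20.7/0.853 = 24.3 m/s.

V₁ = 24.3 m/s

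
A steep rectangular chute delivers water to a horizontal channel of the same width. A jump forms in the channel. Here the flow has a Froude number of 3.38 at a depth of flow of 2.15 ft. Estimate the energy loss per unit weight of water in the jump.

Fr₁ = 3.38 (given).
Conjugate-depth relation: y₂/y₁ = ½[√(1 + 8Fr₁²) − 1] = ½[√92.40 − 1] = 4.31.
y₂ = 4.31 × 2.15 = 9.26 ft.
Head loss: ΔE = (y₂ − y₁)³/(4y₁y₂) = (9.26 − 2.15)³/(4×2.15×9.26) = 359/79.6 = 4.51 ft.

ΔE = 4.51 ft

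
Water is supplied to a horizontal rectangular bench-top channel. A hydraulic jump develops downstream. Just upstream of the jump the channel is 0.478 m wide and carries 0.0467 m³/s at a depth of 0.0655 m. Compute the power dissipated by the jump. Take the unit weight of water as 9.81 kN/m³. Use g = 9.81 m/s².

q = Q/b = 0.0467/0.478 = 0.0977 m²/s; V₁ = q/y₁ = 1.49 m/s. Fr₁ = V₁/√(g·y₁) = 1.86.
Conjugate-depth relation: y₂/y₁ = ½[√(1 + 8Fr₁²) − 1] = ½[√28.70 − 1] = 2.18.
y₂ = 2.18 × 0.0655 = 0.143 m.
Head loss: ΔE = (y₂ − y₁)³/(4y₁y₂) = (0.143 − 0.0655)³/(4×0.0655×0.143) = 0.000460/0.0374 = 0.0123 m.
P = γ·Q·ΔE = 9.81 × 0.0467 × 0.0123 = 0.00564 kW.

P = 0.00564 kW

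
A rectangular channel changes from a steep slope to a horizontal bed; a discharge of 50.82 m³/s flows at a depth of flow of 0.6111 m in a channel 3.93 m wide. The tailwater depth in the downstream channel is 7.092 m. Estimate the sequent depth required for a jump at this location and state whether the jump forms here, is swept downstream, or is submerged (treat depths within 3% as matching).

y₂ = 7.170 m; the jump forms here

q = Q/b = 50.82/3.93 = 12.93 m²/s; V₁ = q/y₁ = 21.16 m/s. Fr₁ = V₁/√(g·y₁) = 8.642.
Sequent-depth ratio: y₂/y₁ = ½[√(1 + 8Fr₁²) − 1] = ½[√598.54 − 1] = 11.73.
y₂ = 11.73 × 0.6111 = 7.170 m.
Tailwater y_tw = 7.092 m: y_tw ≈ y₂, so the jump forms here.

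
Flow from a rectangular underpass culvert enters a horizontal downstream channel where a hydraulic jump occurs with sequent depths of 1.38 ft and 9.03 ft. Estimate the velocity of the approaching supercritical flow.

For a rectangular channel the momentum equation gives q² = ½·g·y₁·y₂·(y₁ + y₂) = ½×32.2×1.38×9.03×10.4 = 2089.
q = √2089 = 45.7 ft²/s.
V₁ = q/y₁ = 45.7/1.38 = 33.1 ft/s.

V₁ = 33.1 ft/s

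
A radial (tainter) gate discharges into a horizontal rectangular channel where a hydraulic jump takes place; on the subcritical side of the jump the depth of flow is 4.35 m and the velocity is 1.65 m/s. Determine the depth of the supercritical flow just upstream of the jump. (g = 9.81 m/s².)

y₁ = 0.498 m

Fr₂ = V₂/√(g·y₂) = 1.65/√(9.81×4.35) = 0.253.
From the momentum equation (using Fr₂), y₁/y₂ = ½[√(1 + 8Fr₂²) − 1] = ½[√1.510 − 1] = 0.114.
y₁ = 0.114 × 4.35 = 0.498 m.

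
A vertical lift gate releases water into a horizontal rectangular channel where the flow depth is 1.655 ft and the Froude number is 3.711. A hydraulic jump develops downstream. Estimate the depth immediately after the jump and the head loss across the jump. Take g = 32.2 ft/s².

y₂ = 7.898 ft; ΔE = 4.653 ft

Fr₁ = 3.711 (given).
Sequent-depth ratio: y₂/y₁ = ½[√(1 + 8Fr₁²) − 1] = ½[√111.17 − 1] = 4.772.
y₂ = 4.772 × 1.655 = 7.898 ft.
V₁ = Fr₁·√(g·y₁) = 3.711×√(32.2×1.655) = 27.09 ft/s; q = V₁·y₁ = 44.83 ft²/s. V₂ = q/y₂ = 44.83/7.898 = 5.677 ft/s. E₁ = y₁ + V₁²/2g = 13.05 ft; E₂ = y₂ + V₂²/2g = 8.398 ft. ΔE = E₁ − E₂ = 4.653 ft.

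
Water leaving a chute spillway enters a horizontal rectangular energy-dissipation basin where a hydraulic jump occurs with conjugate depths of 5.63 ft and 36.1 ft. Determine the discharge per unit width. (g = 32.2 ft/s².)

For a rectangular channel the momentum equation gives q² = ½·g·y₁·y₂·(y₁ + y₂) = ½×32.2×5.63×36.1×41.7 = 136549.
q = √136549 = 370 ft²/s.

q = 370 ft²/s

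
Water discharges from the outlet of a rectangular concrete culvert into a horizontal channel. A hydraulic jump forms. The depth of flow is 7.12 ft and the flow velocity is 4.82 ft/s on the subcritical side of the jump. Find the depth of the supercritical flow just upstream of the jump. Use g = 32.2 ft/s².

y₁ = 1.23 ft

Fr₂ = V₂/√(g·y₂) = 4.82/√(32.2×7.12) = 0.318.
From the momentum equation (using Fr₂), y₁/y₂ = ½[√(1 + 8Fr₂²) − 1] = ½[√1.811 − 1] = 0.173.
y₁ = 0.173 × 7.12 = 1.23 ft.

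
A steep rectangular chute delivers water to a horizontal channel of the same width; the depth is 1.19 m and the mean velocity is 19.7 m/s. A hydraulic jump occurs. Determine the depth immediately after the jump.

y₂ = 9.13 m

Fr₁ = V₁/√(g·y₁) = 19.7/√(9.81×1.19) = 5.77.
Conjugate-depth relation: y₂/y₁ = ½[√(1 + 8Fr₁²) − 1] = ½[√267.0 − 1] = 7.67.
y₂ = 7.67 × 1.19 = 9.13 m.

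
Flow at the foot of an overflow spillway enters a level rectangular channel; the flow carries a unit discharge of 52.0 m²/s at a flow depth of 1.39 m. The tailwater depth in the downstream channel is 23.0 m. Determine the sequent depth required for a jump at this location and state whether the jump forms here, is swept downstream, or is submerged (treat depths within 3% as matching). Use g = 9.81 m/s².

V₁ = q/y₁ = 52.0/1.39 = 37.4 m/s. Fr₁ = V₁/√(g·y₁) = 37.4/√(9.81×1.39) = 10.1.
By Bélanger, y₂/y₁ = ½[√(1 + 8Fr₁²) − 1] = ½[√822.1 − 1] = 13.8.
y₂ = 13.8 × 1.39 = 19.2 m.
Tailwater y_tw = 23.0 m: y_tw > y₂, so the jump is submerged.

y₂ = 19.2 m; the jump is submerged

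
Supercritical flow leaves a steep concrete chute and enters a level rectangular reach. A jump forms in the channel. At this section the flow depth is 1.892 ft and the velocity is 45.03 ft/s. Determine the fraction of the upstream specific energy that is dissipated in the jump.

ΔE/E₁ = 0.549 (54.9%)

Fr₁ = V₁/√(g·y₁) = 45.03/√(32.2×1.892) = 5.769.
From the momentum equation for a rectangular channel, y₂/y₁ = ½[√(1 + 8Fr₁²) − 1] = ½[√267.27 − 1] = 7.674.
y₂ = 7.674 × 1.892 = 14.52 ft.
E₁ = y₁ + V₁²/2g = 33.38 ft. ΔE = (y₂ − y₁)³/(4y₁y₂) = 18.32 ft. ΔE/E₁ = 18.32/33.38 = 0.549.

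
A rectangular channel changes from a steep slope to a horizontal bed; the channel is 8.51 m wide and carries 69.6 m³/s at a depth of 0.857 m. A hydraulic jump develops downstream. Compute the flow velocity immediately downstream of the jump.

V₂ = 2.28 m/s

q = Q/b = 69.6/8.51 = 8.18 m²/s; V₁ = q/y₁ = 9.54 m/s. Fr₁ = V₁/√(g·y₁) = 3.29.
Conjugate-depth relation: y₂/y₁ = ½[√(1 + 8Fr₁²) − 1] = ½[√87.66 − 1] = 4.18.
y₂ = 4.18 × 0.857 = 3.58 m.
V₂ = q/y₂ = 8.18/3.58 = 2.28 m/s.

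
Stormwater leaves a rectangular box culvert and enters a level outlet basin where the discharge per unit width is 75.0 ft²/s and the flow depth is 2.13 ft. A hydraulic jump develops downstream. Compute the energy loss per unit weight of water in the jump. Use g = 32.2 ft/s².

V₁ = q/y₁ = 75.0/2.13 = 35.2 ft/s. Fr₁ = V₁/√(g·y₁) = 35.2/√(32.2×2.13) = 4.25.
Bélanger equation: y₂/y₁ = ½[√(1 + 8Fr₁²) − 1] = ½[√145.6 − 1] = 5.53.
y₂ = 5.53 × 2.13 = 11.8 ft.
Head loss: ΔE = (y₂ − y₁)³/(4y₁y₂) = (11.8 − 2.13)³/(4×2.13×11.8) = 900/100 = 8.97 ft.

ΔE = 8.97 ft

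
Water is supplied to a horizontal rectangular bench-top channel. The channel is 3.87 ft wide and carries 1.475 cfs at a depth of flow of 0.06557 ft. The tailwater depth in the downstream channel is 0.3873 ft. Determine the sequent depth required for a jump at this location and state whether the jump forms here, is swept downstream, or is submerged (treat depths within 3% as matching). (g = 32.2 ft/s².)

q = Q/b = 1.475/3.87 = 0.3811 ft²/s; V₁ = q/y₁ = 5.813 ft/s. Fr₁ = V₁/√(g·y₁) = 4.000.
Sequent-depth ratio: y₂/y₁ = ½[√(1 + 8Fr₁²) − 1] = ½[√129.02 − 1] = 5.179.
y₂ = 5.179 × 0.06557 = 0.3396 ft.
Tailwater y_tw = 0.3873 ft: y_tw > y₂, so the jump is submerged.

y₂ = 0.3396 ft; the jump is submerged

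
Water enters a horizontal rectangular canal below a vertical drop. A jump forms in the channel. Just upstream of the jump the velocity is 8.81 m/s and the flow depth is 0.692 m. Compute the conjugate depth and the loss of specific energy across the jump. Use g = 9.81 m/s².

y₂ = 2.98 m; ΔE = 1.45 m

Fr₁ = V₁/√(g·y₁) = 8.81/√(9.81×0.692) = 3.38.
From the momentum equation for a rectangular channel, y₂/y₁ = ½[√(1 + 8Fr₁²) − 1] = ½[√92.47 − 1] = 4.31.
y₂ = 4.31 × 0.692 = 2.98 m.
Head loss: ΔE = (y₂ − y₁)³/(4y₁y₂) = (2.98 − 0.692)³/(4×0.692×2.98) = 12.0/8.25 = 1.45 m.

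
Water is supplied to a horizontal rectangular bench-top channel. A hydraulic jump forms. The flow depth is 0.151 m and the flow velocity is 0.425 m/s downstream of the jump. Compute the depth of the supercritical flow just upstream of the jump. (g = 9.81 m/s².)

Fr₂ = V₂/√(g·y₂) = 0.425/√(9.81×0.151) = 0.349.
Applying the sequent-depth relation in reverse, y₁/y₂ = ½[√(1 + 8Fr₂²) − 1] = ½[√1.975 − 1] = 0.203.
y₁ = 0.203 × 0.151 = 0.0306 m.

y₁ = 0.0306 m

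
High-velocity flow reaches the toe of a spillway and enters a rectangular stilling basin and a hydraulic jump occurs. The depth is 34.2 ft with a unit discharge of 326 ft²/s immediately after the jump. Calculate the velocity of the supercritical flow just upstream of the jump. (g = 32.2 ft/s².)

V₁ = 66.1 ft/s

V₂ = q/y₂ = 326/34.2 = 9.53 ft/s; Fr₂ = V₂/√(g·y₂) = 0.287.
The Bélanger relation is symmetric: y₁/y₂ = ½[√(1 + 8Fr₂²) − 1] = ½[√1.660 − 1] = 0.144.
y₁ = 0.144 × 34.2 = 4.93 ft.
V₁ = q/y₁ = 326/4.93 = 66.1 ft/s.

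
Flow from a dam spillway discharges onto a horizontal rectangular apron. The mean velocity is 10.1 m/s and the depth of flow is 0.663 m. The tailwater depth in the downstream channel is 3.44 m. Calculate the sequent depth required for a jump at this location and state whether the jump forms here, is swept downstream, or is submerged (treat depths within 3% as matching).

y₂ = 3.40 m; the jump forms here

Fr₁ = V₁/√(g·y₁) = 10.1/√(9.81×0.663) = 3.96.
From the momentum equation for a rectangular channel, y₂/y₁ = ½[√(1 + 8Fr₁²) − 1] = ½[√126.5 − 1] = 5.12.
y₂ = 5.12 × 0.663 = 3.40 m.
Tailwater y_tw = 3.44 m: y_tw ≈ y₂, so the jump forms here.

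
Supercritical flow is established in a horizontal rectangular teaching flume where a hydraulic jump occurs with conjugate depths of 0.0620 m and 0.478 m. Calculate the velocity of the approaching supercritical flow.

V₁ = 4.52 m/s

For a rectangular channel the momentum equation gives q² = ½·g·y₁·y₂·(y₁ + y₂) = ½×9.81×0.0620×0.478×0.540 = 0.0785.
q = √0.0785 = 0.280 m²/s.
V₁ = q/y₁ = 0.280/0.0620 = 4.52 m/s.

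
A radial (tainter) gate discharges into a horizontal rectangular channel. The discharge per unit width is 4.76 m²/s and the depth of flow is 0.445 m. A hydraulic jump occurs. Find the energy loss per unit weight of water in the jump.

V₁ = q/y₁ = 4.76/0.445 = 10.7 m/s. Fr₁ = V₁/√(g·y₁) = 10.7/√(9.81×0.445) = 5.12.
Bélanger equation: y₂/y₁ = ½[√(1 + 8Fr₁²) − 1] = ½[√210.7 − 1] = 6.76.
y₂ = 6.76 × 0.445 = 3.01 m.
Head loss: ΔE = (y₂ − y₁)³/(4y₁y₂) = (3.01 − 0.445)³/(4×0.445×3.01) = 16.8/5.35 = 3.14 m.

ΔE = 3.14 m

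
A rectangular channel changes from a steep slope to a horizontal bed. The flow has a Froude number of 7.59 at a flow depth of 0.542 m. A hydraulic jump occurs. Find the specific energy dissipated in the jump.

Fr₁ = 7.59 (given).
Conjugate-depth relation: y₂/y₁ = ½[√(1 + 8Fr₁²) − 1] = ½[√461.9 − 1] = 10.2.
y₂ = 10.2 × 0.542 = 5.55 m.
V₁ = Fr₁·√(g·y₁) = 7.59×√(9.81×0.542) = 17.5 m/s; q = V₁·y₁ = 9.49 m²/s. V₂ = q/y₂ = 9.49/5.55 = 1.71 m/s. E₁ = y₁ + V₁²/2g = 16.2 m; E₂ = y₂ + V₂²/2g = 5.70 m. ΔE = E₁ − E₂ = 10.5 m.

ΔE = 10.5 m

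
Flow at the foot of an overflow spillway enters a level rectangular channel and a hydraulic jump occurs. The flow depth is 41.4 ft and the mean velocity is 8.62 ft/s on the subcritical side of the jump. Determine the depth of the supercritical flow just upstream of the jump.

y₁ = 4.19 ft

Fr₂ = V₂/√(g·y₂) = 8.62/√(32.2×41.4) = 0.236.
Applying the sequent-depth relation in reverse, y₁/y₂ = ½[√(1 + 8Fr₂²) − 1] = ½[√1.446 − 1] = 0.101.
y₁ = 0.101 × 41.4 = 4.19 ft.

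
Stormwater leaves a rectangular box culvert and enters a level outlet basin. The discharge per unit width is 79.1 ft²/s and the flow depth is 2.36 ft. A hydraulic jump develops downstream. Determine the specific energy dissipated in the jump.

ΔE = 7.39 ft

V₁ = q/y₁ = 79.1/2.36 = 33.5 ft/s. Fr₁ = V₁/√(g·y₁) = 33.5/√(32.2×2.36) = 3.84.
From the momentum equation for a rectangular channel, y₂/y₁ = ½[√(1 + 8Fr₁²) − 1] = ½[√119.3 − 1] = 4.96.
y₂ = 4.96 × 2.36 = 11.7 ft.
Head loss: ΔE = (y₂ − y₁)³/(4y₁y₂) = (11.7 − 2.36)³/(4×2.36×11.7) = 816/111 = 7.39 ft.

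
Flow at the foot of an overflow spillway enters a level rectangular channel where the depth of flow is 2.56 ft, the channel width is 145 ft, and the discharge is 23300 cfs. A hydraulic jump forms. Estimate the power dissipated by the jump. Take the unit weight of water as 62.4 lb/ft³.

P = 103754 hp

q = Q/b = 23300/145 = 161 ft²/s; V₁ = q/y₁ = 62.8 ft/s. Fr₁ = V₁/√(g·y₁) = 6.91.
Conjugate-depth relation: y₂/y₁ = ½[√(1 + 8Fr₁²) − 1] = ½[√383.4 − 1] = 9.29.
y₂ = 9.29 × 2.56 = 23.8 ft.
Head loss: ΔE = (y₂ − y₁)³/(4y₁y₂) = (23.8 − 2.56)³/(4×2.56×23.8) = 9558/244 = 39.2 ft.
P = γ·Q·ΔE/550 = 62.4 × 23300 × 39.2 / 550 = 103754 hp.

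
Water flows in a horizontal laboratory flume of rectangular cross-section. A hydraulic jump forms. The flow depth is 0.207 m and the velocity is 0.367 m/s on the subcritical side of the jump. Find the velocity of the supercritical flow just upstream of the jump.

V₁ = 3.09 m/s

Fr₂ = V₂/√(g·y₂) = 0.367/√(9.81×0.207) = 0.258.
The Bélanger relation is symmetric: y₁/y₂ = ½[√(1 + 8Fr₂²) − 1] = ½[√1.531 − 1] = 0.119.
y₁ = 0.119 × 0.207 = 0.0245 m.
V₁ = q/y₁ = 0.0760/0.0245 = 3.09 m/s.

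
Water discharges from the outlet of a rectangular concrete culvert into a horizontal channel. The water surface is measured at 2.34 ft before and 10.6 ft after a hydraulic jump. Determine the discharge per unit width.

For a rectangular channel the momentum equation gives q² = ½·g·y₁·y₂·(y₁ + y₂) = ½×32.2×2.34×10.6×12.9 = 5168.
q = √5168 = 71.9 ft²/s.

q = 71.9 ft²/s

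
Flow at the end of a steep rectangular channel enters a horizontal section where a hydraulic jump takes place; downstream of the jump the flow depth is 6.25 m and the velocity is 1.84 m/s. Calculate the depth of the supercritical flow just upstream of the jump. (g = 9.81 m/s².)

Fr₂ = V₂/√(g·y₂) = 1.84/√(9.81×6.25) = 0.235.
Applying the sequent-depth relation in reverse, y₁/y₂ = ½[√(1 + 8Fr₂²) − 1] = ½[√1.442 − 1] = 0.100.
y₁ = 0.100 × 6.25 = 0.627 m.

y₁ = 0.627 m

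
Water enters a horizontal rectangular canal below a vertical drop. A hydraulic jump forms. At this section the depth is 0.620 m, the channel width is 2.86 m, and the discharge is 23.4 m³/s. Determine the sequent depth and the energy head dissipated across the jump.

q = Q/b = 23.4/2.86 = 8.18 m²/s; V₁ = q/y₁ = 13.2 m/s. Fr₁ = V₁/√(g·y₁) = 5.35.
From the momentum equation for a rectangular channel, y₂/y₁ = ½[√(1 + 8Fr₁²) − 1] = ½[√230.1 − 1] = 7.08.
y₂ = 7.08 × 0.620 = 4.39 m.
Head loss: ΔE = (y₂ − y₁)³/(4y₁y₂) = (4.39 − 0.620)³/(4×0.620×4.39) = 53.7/10.9 = 4.93 m.

y₂ = 4.39 m; ΔE = 4.93 m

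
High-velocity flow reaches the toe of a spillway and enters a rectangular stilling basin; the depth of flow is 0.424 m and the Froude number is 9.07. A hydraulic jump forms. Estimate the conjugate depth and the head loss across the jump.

Fr₁ = 9.07 (given).
Sequent-depth ratio: y₂/y₁ = ½[√(1 + 8Fr₁²) − 1] = ½[√659.1 − 1] = 12.3.
y₂ = 12.3 × 0.424 = 5.23 m.
Head loss: ΔE = (y₂ − y₁)³/(4y₁y₂) = (5.23 − 0.424)³/(4×0.424×5.23) = 111/8.87 = 12.5 m.

y₂ = 5.23 m; ΔE = 12.5 m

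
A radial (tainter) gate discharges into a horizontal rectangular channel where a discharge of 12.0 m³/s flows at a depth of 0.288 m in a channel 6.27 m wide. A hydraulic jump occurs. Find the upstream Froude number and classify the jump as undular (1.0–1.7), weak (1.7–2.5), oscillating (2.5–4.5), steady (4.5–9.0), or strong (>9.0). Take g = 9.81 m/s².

Fr₁ = 3.95; oscillating jump

q = Q/b = 12.0/6.27 = 1.91 m²/s; V₁ = q/y₁ = 6.65 m/s. Fr₁ = V₁/√(g·y₁) = 3.95.
Fr₁ = 3.95 lies in the oscillating range.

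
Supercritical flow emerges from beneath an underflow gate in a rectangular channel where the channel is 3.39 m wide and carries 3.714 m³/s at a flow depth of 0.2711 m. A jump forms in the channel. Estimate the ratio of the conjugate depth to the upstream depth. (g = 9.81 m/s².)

y₂/y₁ = 3.040

q = Q/b = 3.714/3.39 = 1.096 m²/s; V₁ = q/y₁ = 4.041 m/s. Fr₁ = V₁/√(g·y₁) = 2.478.
By Bélanger, y₂/y₁ = ½[√(1 + 8Fr₁²) − 1] = ½[√50.127 − 1] = 3.040.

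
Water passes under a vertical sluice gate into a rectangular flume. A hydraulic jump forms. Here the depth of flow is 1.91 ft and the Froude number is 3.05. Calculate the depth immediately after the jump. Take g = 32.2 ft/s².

Fr₁ = 3.05 (given).
Sequent-depth ratio: y₂/y₁ = ½[√(1 + 8Fr₁²) − 1] = ½[√75.42 − 1] = 3.84.
y₂ = 3.84 × 1.91 = 7.34 ft.

y₂ = 7.34 ft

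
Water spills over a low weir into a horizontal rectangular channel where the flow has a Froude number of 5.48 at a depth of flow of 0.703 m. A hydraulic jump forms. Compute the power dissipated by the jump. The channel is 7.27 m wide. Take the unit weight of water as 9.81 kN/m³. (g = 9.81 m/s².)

Fr₁ = 5.48 (given).
Conjugate-depth relation: y₂/y₁ = ½[√(1 + 8Fr₁²) − 1] = ½[√241.2 − 1] = 7.27.
y₂ = 7.27 × 0.703 = 5.11 m.
V₁ = Fr₁·√(g·y₁) = 5.48×√(9.81×0.703) = 14.4 m/s; q = V₁·y₁ = 10.1 m²/s. V₂ = q/y₂ = 10.1/5.11 = 1.98 m/s. E₁ = y₁ + V₁²/2g = 11.3 m; E₂ = y₂ + V₂²/2g = 5.31 m. ΔE = E₁ − E₂ = 5.95 m.
Q = q·b = 10.1 × 7.27 = 73.5 m³/s. P = γ·Q·ΔE = 9.81 × 73.5 × 5.95 = 4294 kW.

P = 4294 kW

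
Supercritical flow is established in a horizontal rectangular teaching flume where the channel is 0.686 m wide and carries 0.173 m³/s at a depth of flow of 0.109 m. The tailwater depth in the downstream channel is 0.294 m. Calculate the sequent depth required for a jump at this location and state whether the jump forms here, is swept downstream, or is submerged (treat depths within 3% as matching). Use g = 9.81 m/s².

q = Q/b = 0.173/0.686 = 0.252 m²/s; V₁ = q/y₁ = 2.31 m/s. Fr₁ = V₁/√(g·y₁) = 2.24.
Bélanger equation: y₂/y₁ = ½[√(1 + 8Fr₁²) − 1] = ½[√41.05 − 1] = 2.70.
y₂ = 2.70 × 0.109 = 0.295 m.
Tailwater y_tw = 0.294 m: y_tw ≈ y₂, so the jump forms here.

y₂ = 0.295 m; the jump forms here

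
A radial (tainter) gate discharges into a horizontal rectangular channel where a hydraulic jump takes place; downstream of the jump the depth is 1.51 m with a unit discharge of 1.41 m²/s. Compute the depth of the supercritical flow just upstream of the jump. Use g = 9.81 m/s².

V₂ = q/y₂ = 1.41/1.51 = 0.934 m/s; Fr₂ = V₂/√(g·y₂) = 0.243.
Applying the sequent-depth relation in reverse, y₁/y₂ = ½[√(1 + 8Fr₂²) − 1] = ½[√1.471 − 1] = 0.106.
y₁ = 0.106 × 1.51 = 0.161 m.

y₁ = 0.161 m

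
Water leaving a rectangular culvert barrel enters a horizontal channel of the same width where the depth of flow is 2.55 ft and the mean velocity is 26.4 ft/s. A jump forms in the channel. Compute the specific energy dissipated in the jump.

ΔE = 3.25 ft

Fr₁ = V₁/√(g·y₁) = 26.4/√(32.2×2.55) = 2.91.
Sequent-depth ratio: y₂/y₁ = ½[√(1 + 8Fr₁²) − 1] = ½[√68.91 − 1] = 3.65.
y₂ = 3.65 × 2.55 = 9.31 ft.
q = V₁·y₁ = 26.4 × 2.55 = 67.3 ft²/s. V₂ = q/y₂ = 67.3/9.31 = 7.23 ft/s. E₁ = y₁ + V₁²/2g = 13.4 ft; E₂ = y₂ + V₂²/2g = 10.1 ft. ΔE = E₁ − E₂ = 3.25 ft.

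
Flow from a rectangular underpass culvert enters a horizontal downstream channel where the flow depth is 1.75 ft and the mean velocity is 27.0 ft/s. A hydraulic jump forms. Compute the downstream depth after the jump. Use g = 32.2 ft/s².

Fr₁ = V₁/√(g·y₁) = 27.0/√(32.2×1.75) = 3.60.
Bélanger equation: y₂/y₁ = ½[√(1 + 8Fr₁²) − 1] = ½[√104.5 − 1] = 4.61.
y₂ = 4.61 × 1.75 = 8.07 ft.

y₂ = 8.07 ft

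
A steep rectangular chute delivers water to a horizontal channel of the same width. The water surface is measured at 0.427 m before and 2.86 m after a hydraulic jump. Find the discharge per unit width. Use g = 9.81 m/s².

For a rectangular channel the momentum equation gives q² = ½·g·y₁·y₂·(y₁ + y₂) = ½×9.81×0.427×2.86×3.29 = 19.7.
q = √19.7 = 4.44 m²/s.

q = 4.44 m²/s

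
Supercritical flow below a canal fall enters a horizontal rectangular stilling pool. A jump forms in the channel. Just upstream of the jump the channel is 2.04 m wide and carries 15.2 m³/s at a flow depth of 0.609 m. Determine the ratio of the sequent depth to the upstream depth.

q = Q/b = 15.2/2.04 = 7.45 m²/s; V₁ = q/y₁ = 12.2 m/s. Fr₁ = V₁/√(g·y₁) = 5.01.
From the momentum equation for a rectangular channel, y₂/y₁ = ½[√(1 + 8Fr₁²) − 1] = ½[√201.4 − 1] = 6.60.

y₂/y₁ = 6.60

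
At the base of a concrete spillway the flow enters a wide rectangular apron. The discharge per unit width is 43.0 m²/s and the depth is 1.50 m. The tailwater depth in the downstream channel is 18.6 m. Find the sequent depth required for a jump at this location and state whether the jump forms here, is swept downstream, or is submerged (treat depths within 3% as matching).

V₁ = q/y₁ = 43.0/1.50 = 28.7 m/s. Fr₁ = V₁/√(g·y₁) = 28.7/√(9.81×1.50) = 7.47.
By Bélanger, y₂/y₁ = ½[√(1 + 8Fr₁²) − 1] = ½[√447.8 − 1] = 10.1.
y₂ = 10.1 × 1.50 = 15.1 m.
Tailwater y_tw = 18.6 m: y_tw > y₂, so the jump is submerged.

y₂ = 15.1 m; the jump is submerged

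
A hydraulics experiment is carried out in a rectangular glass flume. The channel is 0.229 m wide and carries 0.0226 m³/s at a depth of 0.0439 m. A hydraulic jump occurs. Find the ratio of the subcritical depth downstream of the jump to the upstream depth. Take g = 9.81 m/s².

q = Q/b = 0.0226/0.229 = 0.0987 m²/s; V₁ = q/y₁ = 2.25 m/s. Fr₁ = V₁/√(g·y₁) = 3.43.
Conjugate-depth relation: y₂/y₁ = ½[√(1 + 8Fr₁²) − 1] = ½[√94.88 − 1] = 4.37.

y₂/y₁ = 4.37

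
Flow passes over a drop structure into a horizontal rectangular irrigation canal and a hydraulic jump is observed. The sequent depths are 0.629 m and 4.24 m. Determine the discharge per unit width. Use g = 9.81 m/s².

For a rectangular channel the momentum equation gives q² = ½·g·y₁·y₂·(y₁ + y₂) = ½×9.81×0.629×4.24×4.87 = 63.7.
q = √63.7 = 7.98 m²/s.

q = 7.98 m²/s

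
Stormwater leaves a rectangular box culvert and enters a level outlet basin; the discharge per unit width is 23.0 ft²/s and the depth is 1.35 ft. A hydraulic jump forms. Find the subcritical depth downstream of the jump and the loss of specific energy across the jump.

V₁ = q/y₁ = 23.0/1.35 = 17.0 ft/s. Fr₁ = V₁/√(g·y₁) = 17.0/√(32.2×1.35) = 2.58.
Sequent-depth ratio: y₂/y₁ = ½[√(1 + 8Fr₁²) − 1] = ½[√54.42 − 1] = 3.19.
y₂ = 3.19 × 1.35 = 4.30 ft.
Head loss: ΔE = (y₂ − y₁)³/(4y₁y₂) = (4.30 − 1.35)³/(4×1.35×4.30) = 25.8/23.2 = 1.11 ft.

y₂ = 4.30 ft; ΔE = 1.11 ft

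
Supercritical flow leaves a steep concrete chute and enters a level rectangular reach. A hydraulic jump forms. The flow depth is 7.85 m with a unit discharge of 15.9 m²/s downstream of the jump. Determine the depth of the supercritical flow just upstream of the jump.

y₁ = 0.762 m

V₂ = q/y₂ = 15.9/7.85 = 2.03 m/s; Fr₂ = V₂/√(g·y₂) = 0.231.
The Bélanger relation is symmetric: y₁/y₂ = ½[√(1 + 8Fr₂²) − 1] = ½[√1.426 − 1] = 0.0971.
y₁ = 0.0971 × 7.85 = 0.762 m.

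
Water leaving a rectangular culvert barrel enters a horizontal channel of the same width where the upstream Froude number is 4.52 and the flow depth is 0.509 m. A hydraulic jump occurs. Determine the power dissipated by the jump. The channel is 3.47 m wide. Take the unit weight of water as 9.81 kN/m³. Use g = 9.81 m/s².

P = 446 kW

Fr₁ = 4.52 (given).
Bélanger equation: y₂/y₁ = ½[√(1 + 8Fr₁²) − 1] = ½[√164.4 − 1] = 5.91.
y₂ = 5.91 × 0.509 = 3.01 m.
V₁ = Fr₁·√(g·y₁) = 4.52×√(9.81×0.509) = 10.1 m/s; q = V₁·y₁ = 5.14 m²/s. V₂ = q/y₂ = 5.14/3.01 = 1.71 m/s. E₁ = y₁ + V₁²/2g = 5.71 m; E₂ = y₂ + V₂²/2g = 3.16 m. ΔE = E₁ − E₂ = 2.55 m.
Q = q·b = 5.14 × 3.47 = 17.8 m³/s. P = γ·Q·ΔE = 9.81 × 17.8 × 2.55 = 446 kW.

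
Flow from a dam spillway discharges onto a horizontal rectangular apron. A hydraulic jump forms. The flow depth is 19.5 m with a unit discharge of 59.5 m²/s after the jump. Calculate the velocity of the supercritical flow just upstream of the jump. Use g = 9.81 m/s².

V₁ = 34.1 m/s

V₂ = q/y₂ = 59.5/19.5 = 3.05 m/s; Fr₂ = V₂/√(g·y₂) = 0.221.
From the momentum equation (using Fr₂), y₁/y₂ = ½[√(1 + 8Fr₂²) − 1] = ½[√1.389 − 1] = 0.0894.
y₁ = 0.0894 × 19.5 = 1.74 m.
V₁ = q/y₁ = 59.5/1.74 = 34.1 m/s.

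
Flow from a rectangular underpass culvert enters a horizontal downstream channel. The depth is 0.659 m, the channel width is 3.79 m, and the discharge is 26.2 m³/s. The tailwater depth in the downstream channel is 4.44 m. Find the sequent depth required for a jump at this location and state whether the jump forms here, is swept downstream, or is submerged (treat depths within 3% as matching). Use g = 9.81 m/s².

y₂ = 3.53 m; the jump is submerged

q = Q/b = 26.2/3.79 = 6.91 m²/s; V₁ = q/y₁ = 10.5 m/s. Fr₁ = V₁/√(g·y₁) = 4.13.
Sequent-depth ratio: y₂/y₁ = ½[√(1 + 8Fr₁²) − 1] = ½[√137.2 − 1] = 5.36.
y₂ = 5.36 × 0.659 = 3.53 m.
Tailwater y_tw = 4.44 m: y_tw > y₂, so the jump is submerged.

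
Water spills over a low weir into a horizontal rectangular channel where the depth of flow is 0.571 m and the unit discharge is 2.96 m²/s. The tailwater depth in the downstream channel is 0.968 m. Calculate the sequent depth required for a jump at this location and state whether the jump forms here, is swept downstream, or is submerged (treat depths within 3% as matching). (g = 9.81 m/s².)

y₂ = 1.51 m; the jump is swept downstream

V₁ = q/y₁ = 2.96/0.571 = 5.18 m/s. Fr₁ = V₁/√(g·y₁) = 5.18/√(9.81×0.571) = 2.19.
By Bélanger, y₂/y₁ = ½[√(1 + 8Fr₁²) − 1] = ½[√39.38 − 1] = 2.64.
y₂ = 2.64 × 0.571 = 1.51 m.
Tailwater y_tw = 0.968 m: y_tw < y₂, so the jump is swept downstream.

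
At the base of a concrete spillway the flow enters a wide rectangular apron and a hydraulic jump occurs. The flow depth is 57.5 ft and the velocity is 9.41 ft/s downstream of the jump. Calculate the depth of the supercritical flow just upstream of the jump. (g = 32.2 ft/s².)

y₁ = 5.06 ft

Fr₂ = V₂/√(g·y₂) = 9.41/√(32.2×57.5) = 0.219.
The Bélanger relation is symmetric: y₁/y₂ = ½[√(1 + 8Fr₂²) − 1] = ½[√1.383 − 1] = 0.0879.
y₁ = 0.0879 × 57.5 = 5.06 ft.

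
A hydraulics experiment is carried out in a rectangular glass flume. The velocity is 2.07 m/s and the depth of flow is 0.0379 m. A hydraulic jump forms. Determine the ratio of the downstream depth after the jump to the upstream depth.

y₂/y₁ = 4.33

Fr₁ = V₁/√(g·y₁) = 2.07/√(9.81×0.0379) = 3.39.
Sequent-depth ratio: y₂/y₁ = ½[√(1 + 8Fr₁²) − 1] = ½[√93.20 − 1] = 4.33.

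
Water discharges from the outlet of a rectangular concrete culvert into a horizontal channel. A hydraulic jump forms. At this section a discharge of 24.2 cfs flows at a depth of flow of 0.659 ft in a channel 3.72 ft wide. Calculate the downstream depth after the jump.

q = Q/b = 24.2/3.72 = 6.51 ft²/s; V₁ = q/y₁ = 9.87 ft/s. Fr₁ = V₁/√(g·y₁) = 2.14.
Sequent-depth ratio: y₂/y₁ = ½[√(1 + 8Fr₁²) − 1] = ½[√37.74 − 1] = 2.57.
y₂ = 2.57 × 0.659 = 1.69 ft.

y₂ = 1.69 ft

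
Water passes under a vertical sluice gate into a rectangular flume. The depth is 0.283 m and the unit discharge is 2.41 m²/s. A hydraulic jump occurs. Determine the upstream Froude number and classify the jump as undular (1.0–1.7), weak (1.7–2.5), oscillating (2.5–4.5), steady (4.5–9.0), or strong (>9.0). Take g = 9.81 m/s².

V₁ = q/y₁ = 2.41/0.283 = 8.52 m/s. Fr₁ = V₁/√(g·y₁) = 8.52/√(9.81×0.283) = 5.11.
Fr₁ = 5.11 lies in the steady range.

Fr₁ = 5.11; steady jump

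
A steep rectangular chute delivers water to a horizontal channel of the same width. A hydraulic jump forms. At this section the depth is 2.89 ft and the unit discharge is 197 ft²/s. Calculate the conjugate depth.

y₂ = 27.5 ft

V₁ = q/y₁ = 197/2.89 = 68.2 ft/s. Fr₁ = V₁/√(g·y₁) = 68.2/√(32.2×2.89) = 7.07.
From the momentum equation for a rectangular channel, y₂/y₁ = ½[√(1 + 8Fr₁²) − 1] = ½[√400.5 − 1] = 9.51.
y₂ = 9.51 × 2.89 = 27.5 ft.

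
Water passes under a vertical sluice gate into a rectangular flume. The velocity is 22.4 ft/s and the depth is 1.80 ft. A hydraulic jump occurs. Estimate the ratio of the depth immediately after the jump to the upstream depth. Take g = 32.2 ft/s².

Fr₁ = V₁/√(g·y₁) = 22.4/√(32.2×1.80) = 2.94.
By Bélanger, y₂/y₁ = ½[√(1 + 8Fr₁²) − 1] = ½[√70.26 − 1] = 3.69.

y₂/y₁ = 3.69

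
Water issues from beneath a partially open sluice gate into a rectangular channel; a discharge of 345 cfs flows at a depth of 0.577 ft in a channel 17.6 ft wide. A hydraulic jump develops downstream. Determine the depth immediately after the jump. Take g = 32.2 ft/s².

q = Q/b = 345/17.6 = 19.6 ft²/s; V₁ = q/y₁ = 34.0 ft/s. Fr₁ = V₁/√(g·y₁) = 7.88.
By Bélanger, y₂/y₁ = ½[√(1 + 8Fr₁²) − 1] = ½[√498.0 − 1] = 10.7.
y₂ = 10.7 × 0.577 = 6.15 ft.

y₂ = 6.15 ft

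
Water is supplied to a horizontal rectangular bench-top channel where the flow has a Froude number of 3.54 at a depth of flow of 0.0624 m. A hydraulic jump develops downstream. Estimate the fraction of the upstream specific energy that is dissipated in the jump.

Fr₁ = 3.54 (given).
From the momentum equation for a rectangular channel, y₂/y₁ = ½[√(1 + 8Fr₁²) − 1] = ½[√101.3 − 1] = 4.53.
y₂ = 4.53 × 0.0624 = 0.283 m.
E₁ = y₁(1 + Fr₁²/2) = 0.0624×(1 + 3.54²/2) = 0.453 m. ΔE = (y₂ − y₁)³/(4y₁y₂) = 0.152 m. ΔE/E₁ = 0.152/0.453 = 0.334.

ΔE/E₁ = 0.334 (33.4%)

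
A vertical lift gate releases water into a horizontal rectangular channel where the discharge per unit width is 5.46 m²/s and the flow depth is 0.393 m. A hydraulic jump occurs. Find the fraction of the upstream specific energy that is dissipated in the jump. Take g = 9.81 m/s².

ΔE/E₁ = 0.624 (62.4%)

V₁ = q/y₁ = 5.46/0.393 = 13.9 m/s. Fr₁ = V₁/√(g·y₁) = 13.9/√(9.81×0.393) = 7.08.
From the momentum equation for a rectangular channel, y₂/y₁ = ½[√(1 + 8Fr₁²) − 1] = ½[√401.5 − 1] = 9.52.
y₂ = 9.52 × 0.393 = 3.74 m.
E₁ = y₁ + V₁²/2g = 10.2 m. ΔE = (y₂ − y₁)³/(4y₁y₂) = 6.38 m. ΔE/E₁ = 6.38/10.2 = 0.624.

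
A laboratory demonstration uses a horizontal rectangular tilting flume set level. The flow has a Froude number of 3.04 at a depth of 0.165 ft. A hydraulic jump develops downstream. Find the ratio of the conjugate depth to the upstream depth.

Fr₁ = 3.04 (given).
Conjugate-depth relation: y₂/y₁ = ½[√(1 + 8Fr₁²) − 1] = ½[√74.93 − 1] = 3.83.

y₂/y₁ = 3.83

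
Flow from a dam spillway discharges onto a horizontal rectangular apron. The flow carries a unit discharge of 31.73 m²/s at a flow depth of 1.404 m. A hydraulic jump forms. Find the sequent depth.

V₁ = q/y₁ = 31.73/1.404 = 22.60 m/s. Fr₁ = V₁/√(g·y₁) = 22.60/√(9.81×1.404) = 6.090.
Conjugate-depth relation: y₂/y₁ = ½[√(1 + 8Fr₁²) − 1] = ½[√297.66 − 1] = 8.126.
y₂ = 8.126 × 1.404 = 11.41 m.

y₂ = 11.41 m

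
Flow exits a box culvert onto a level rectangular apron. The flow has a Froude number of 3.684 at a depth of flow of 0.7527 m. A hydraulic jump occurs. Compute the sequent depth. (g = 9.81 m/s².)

y₂ = 3.563 m

Fr₁ = 3.684 (given).
Sequent-depth ratio: y₂/y₁ = ½[√(1 + 8Fr₁²) − 1] = ½[√109.57 − 1] = 4.734.
y₂ = 4.734 × 0.7527 = 3.563 m.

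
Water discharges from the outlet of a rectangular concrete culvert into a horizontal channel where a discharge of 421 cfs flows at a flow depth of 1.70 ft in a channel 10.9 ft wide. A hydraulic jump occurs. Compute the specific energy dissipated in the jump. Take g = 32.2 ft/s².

q = Q/b = 421/10.9 = 38.6 ft²/s; V₁ = q/y₁ = 22.7 ft/s. Fr₁ = V₁/√(g·y₁) = 3.07.
Sequent-depth ratio: y₂/y₁ = ½[√(1 + 8Fr₁²) − 1] = ½[√76.44 − 1] = 3.87.
y₂ = 3.87 × 1.70 = 6.58 ft.
V₂ = q/y₂ = 38.6/6.58 = 5.87 ft/s. E₁ = y₁ + V₁²/2g = 9.72 ft; E₂ = y₂ + V₂²/2g = 7.12 ft. ΔE = E₁ − E₂ = 2.60 ft.

ΔE = 2.60 ft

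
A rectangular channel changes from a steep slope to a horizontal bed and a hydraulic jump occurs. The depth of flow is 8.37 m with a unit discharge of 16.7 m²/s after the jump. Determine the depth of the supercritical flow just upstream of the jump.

V₂ = q/y₂ = 16.7/8.37 = 2.00 m/s; Fr₂ = V₂/√(g·y₂) = 0.220.
From the momentum equation (using Fr₂), y₁/y₂ = ½[√(1 + 8Fr₂²) − 1] = ½[√1.388 − 1] = 0.0890.
y₁ = 0.0890 × 8.37 = 0.745 m.

y₁ = 0.745 m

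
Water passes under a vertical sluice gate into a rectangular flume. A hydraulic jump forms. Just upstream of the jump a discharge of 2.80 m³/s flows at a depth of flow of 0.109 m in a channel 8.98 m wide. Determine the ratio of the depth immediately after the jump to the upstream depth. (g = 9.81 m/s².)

y₂/y₁ = 3.44

q = Q/b = 2.80/8.98 = 0.312 m²/s; V₁ = q/y₁ = 2.86 m/s. Fr₁ = V₁/√(g·y₁) = 2.77.
From the momentum equation for a rectangular channel, y₂/y₁ = ½[√(1 + 8Fr₁²) − 1] = ½[√62.22 − 1] = 3.44.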